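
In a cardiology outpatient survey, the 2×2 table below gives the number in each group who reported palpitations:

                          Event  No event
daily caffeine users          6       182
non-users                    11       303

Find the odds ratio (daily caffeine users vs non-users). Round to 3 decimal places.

OR = (6 × 303) / (182 × 11) = 1818/2002 ≈ 0.908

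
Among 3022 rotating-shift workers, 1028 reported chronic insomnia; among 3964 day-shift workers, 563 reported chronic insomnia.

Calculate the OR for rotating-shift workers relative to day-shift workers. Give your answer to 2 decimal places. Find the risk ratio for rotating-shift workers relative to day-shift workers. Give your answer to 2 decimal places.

OR = 3.11; RR = 2.40

OR = (1028 × 3401) / (1994 × 563) = 3496228/1122622 ≈ 3.11
risk, rotating-shift workers = 1028/3022 = 0.3402
risk, day-shift workers = 563/3964 = 0.1420
RR = 0.3402 / 0.1420 = 2.40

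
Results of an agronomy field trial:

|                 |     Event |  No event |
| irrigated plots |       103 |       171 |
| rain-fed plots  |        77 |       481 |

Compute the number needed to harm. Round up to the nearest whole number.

5

risk, irrigated plots = 103/274 = 0.375912
risk, rain-fed plots = 77/558 = 0.137993
absolute risk difference = 0.237920
1 / 0.237920 = 4.203 → round up → 5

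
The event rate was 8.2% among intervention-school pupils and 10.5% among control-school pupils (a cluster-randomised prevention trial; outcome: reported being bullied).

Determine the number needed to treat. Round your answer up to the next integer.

absolute risk difference = 0.023000
1 / 0.023000 = 43.478 → round up → 44

44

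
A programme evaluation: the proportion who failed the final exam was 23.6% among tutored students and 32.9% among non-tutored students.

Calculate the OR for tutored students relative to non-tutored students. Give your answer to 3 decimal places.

odds, tutored students = 0.2360/0.7640 = 0.3089
odds, non-tutored students = 0.3290/0.6710 = 0.4903
OR = 0.3089 / 0.4903 = 0.630

0.630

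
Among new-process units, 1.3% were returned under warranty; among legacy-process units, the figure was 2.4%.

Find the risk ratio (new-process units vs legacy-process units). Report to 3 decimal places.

RR = 0.01300 / 0.02400 = 0.542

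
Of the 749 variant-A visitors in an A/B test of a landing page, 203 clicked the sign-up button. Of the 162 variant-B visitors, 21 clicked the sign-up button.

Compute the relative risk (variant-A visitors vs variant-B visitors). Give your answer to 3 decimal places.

2.091

risk, variant-A visitors = 203/749 = 0.2710
risk, variant-B visitors = 21/162 = 0.1296
RR = 0.2710 / 0.1296 = 2.091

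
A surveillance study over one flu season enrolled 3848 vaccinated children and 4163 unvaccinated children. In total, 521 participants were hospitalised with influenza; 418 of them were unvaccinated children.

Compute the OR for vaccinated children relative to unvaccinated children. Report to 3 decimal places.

OR = 0.246

vaccinated children with the outcome: 521 − 418 = 103
vaccinated children without the outcome: 3848 − 103 = 3745
unvaccinated children without the outcome: 4163 − 418 = 3745
OR = (103 × 3745) / (3745 × 418) = 385735/1565410 ≈ 0.246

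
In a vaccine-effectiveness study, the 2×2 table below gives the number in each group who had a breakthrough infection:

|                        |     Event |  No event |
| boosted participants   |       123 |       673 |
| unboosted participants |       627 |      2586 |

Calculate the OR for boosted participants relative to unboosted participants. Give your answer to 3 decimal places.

OR = (123 × 2586) / (673 × 627) = 318078/421971 ≈ 0.754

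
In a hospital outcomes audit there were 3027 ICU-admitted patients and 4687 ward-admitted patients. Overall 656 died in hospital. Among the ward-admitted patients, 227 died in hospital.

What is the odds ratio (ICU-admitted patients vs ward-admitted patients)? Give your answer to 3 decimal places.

3.244

ICU-admitted patients with the outcome: 656 − 227 = 429
ICU-admitted patients without the outcome: 3027 − 429 = 2598
ward-admitted patients without the outcome: 4687 − 227 = 4460
OR = (429 × 4460) / (2598 × 227) = 1913340/589746 ≈ 3.244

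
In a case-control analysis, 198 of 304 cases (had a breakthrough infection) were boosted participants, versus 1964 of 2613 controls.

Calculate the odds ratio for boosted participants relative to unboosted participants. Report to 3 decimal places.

OR = (198 × 649) / (1964 × 106) = 128502/208184 ≈ 0.617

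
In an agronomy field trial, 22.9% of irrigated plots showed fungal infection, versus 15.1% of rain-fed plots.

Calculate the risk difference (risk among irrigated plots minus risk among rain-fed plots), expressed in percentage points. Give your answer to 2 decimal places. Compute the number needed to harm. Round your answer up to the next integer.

RD = 7.80; NNH = 13

risk difference = 0.2290 − 0.1510 = 0.0780 → 7.80 percentage points
absolute risk difference = 0.078000
1 / 0.078000 = 12.821 → round up → 13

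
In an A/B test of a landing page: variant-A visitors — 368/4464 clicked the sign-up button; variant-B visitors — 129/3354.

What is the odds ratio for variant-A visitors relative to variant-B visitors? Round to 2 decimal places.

OR = (368 × 3225) / (4096 × 129) = 1186800/528384 ≈ 2.25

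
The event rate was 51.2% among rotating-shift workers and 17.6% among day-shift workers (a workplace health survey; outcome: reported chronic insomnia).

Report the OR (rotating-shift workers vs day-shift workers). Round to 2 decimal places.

odds, rotating-shift workers = 0.5120/0.4880 = 1.0492
odds, day-shift workers = 0.1760/0.8240 = 0.2136
OR = 1.0492 / 0.2136 = 4.91

OR ≈ 4.91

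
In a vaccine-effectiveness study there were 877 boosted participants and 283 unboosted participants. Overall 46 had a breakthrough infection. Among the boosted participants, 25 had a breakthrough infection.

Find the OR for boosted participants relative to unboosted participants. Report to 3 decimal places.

0.366

boosted participants without the outcome: 877 − 25 = 852
unboosted participants with the outcome: 46 − 25 = 21
unboosted participants without the outcome: 283 − 21 = 262
OR = (25 × 262) / (852 × 21) = 6550/17892 ≈ 0.366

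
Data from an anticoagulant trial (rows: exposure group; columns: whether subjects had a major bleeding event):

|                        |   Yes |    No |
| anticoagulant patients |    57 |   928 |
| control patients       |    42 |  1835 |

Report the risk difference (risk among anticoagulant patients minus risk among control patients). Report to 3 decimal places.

risk, anticoagulant patients = 57/985 = 0.05787
risk, control patients = 42/1877 = 0.02238
risk difference = 0.05787 − 0.02238 = 0.035

0.035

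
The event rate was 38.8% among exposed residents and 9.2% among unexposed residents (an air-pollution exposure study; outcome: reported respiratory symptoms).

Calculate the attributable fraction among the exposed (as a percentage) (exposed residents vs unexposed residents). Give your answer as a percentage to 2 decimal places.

AR% = (0.3880 − 0.0920) / 0.3880 = 0.7629 → 76.29%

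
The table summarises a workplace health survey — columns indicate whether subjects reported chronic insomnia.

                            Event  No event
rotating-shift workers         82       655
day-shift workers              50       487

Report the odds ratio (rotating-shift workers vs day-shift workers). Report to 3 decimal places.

OR = (82 × 487) / (655 × 50) = 39934/32750 ≈ 1.219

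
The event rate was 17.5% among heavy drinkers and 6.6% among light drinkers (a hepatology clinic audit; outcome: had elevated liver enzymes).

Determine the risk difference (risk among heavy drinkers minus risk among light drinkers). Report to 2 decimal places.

risk difference = 0.1750 − 0.0660 = 0.11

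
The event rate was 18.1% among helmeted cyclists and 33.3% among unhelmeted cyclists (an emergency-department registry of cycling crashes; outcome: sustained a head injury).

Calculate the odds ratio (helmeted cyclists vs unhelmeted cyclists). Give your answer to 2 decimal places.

0.44

odds, helmeted cyclists = 0.1810/0.8190 = 0.2210
odds, unhelmeted cyclists = 0.3330/0.6670 = 0.4993
OR = 0.2210 / 0.4993 = 0.44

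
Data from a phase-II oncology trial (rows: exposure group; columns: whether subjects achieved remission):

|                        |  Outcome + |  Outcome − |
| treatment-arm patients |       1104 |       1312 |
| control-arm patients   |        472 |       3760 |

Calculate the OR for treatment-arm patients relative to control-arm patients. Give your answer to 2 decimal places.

OR = (1104 × 3760) / (1312 × 472) = 4151040/619264 ≈ 6.70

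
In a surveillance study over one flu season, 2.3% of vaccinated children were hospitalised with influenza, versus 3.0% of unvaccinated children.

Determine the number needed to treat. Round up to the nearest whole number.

absolute risk difference = 0.007000
1 / 0.007000 = 142.857 → round up → 143

143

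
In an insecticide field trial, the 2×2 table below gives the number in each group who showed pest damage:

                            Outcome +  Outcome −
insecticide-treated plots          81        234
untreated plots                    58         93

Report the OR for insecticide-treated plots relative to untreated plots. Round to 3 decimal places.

odds, insecticide-treated plots = 81/234 = 0.3462
odds, untreated plots = 58/93 = 0.6237
OR = 0.3462 / 0.6237 = 0.555

0.555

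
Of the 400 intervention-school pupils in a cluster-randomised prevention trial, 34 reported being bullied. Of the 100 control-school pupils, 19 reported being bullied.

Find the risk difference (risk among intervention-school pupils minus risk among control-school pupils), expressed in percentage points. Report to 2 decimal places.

RD: -10.50

risk, intervention-school pupils = 34/400 = 0.0850
risk, control-school pupils = 19/100 = 0.1900
risk difference = 0.0850 − 0.1900 = -0.1050 → -10.50 percentage points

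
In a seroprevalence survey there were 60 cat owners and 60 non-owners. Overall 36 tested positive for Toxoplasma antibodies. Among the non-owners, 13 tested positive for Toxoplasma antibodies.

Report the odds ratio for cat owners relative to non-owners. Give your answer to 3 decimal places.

cat owners with the outcome: 36 − 13 = 23
cat owners without the outcome: 60 − 23 = 37
non-owners without the outcome: 60 − 13 = 47
OR = (23 × 47) / (37 × 13) = 1081/481 ≈ 2.247

OR = 2.247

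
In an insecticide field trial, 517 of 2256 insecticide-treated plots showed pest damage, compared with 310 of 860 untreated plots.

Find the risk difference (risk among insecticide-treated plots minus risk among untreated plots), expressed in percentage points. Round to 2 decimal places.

RD: -13.13

risk, insecticide-treated plots = 517/2256 = 0.2292
risk, untreated plots = 310/860 = 0.3605
risk difference = 0.2292 − 0.3605 = -0.1313 → -13.13 percentage points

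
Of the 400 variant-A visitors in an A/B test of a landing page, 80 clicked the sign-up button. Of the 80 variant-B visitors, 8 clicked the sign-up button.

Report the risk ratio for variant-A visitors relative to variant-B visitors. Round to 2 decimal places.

RR: 2.00

risk, variant-A visitors = 80/400 = 0.2000
risk, variant-B visitors = 8/80 = 0.1000
RR = 0.2000 / 0.1000 = 2.00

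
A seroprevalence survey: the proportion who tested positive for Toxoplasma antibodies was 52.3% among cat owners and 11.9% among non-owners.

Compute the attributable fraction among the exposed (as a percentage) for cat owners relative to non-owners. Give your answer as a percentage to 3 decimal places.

AR% = (0.5230 − 0.1190) / 0.5230 = 0.7725 → 77.247%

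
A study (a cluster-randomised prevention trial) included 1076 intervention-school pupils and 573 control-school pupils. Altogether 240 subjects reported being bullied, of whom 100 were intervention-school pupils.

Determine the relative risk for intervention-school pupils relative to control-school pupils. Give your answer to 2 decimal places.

intervention-school pupils without the outcome: 1076 − 100 = 976
control-school pupils with the outcome: 240 − 100 = 140
control-school pupils without the outcome: 573 − 140 = 433
risk, intervention-school pupils = 100/1076 = 0.0929
risk, control-school pupils = 140/573 = 0.2443
RR = 0.0929 / 0.2443 = 0.38

RR ≈ 0.38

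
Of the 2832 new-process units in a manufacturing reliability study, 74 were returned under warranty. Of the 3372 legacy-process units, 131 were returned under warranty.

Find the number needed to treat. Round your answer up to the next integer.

risk, new-process units = 74/2832 = 0.026130
risk, legacy-process units = 131/3372 = 0.038849
absolute risk difference = 0.012719
1 / 0.012719 = 78.623 → round up → 79

79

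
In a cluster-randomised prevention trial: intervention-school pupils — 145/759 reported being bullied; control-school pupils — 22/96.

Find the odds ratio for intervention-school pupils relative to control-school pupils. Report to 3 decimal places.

OR = (145 × 74) / (614 × 22) = 10730/13508 ≈ 0.794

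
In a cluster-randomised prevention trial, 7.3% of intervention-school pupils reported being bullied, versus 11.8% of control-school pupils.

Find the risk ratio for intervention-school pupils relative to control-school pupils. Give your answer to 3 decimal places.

RR = 0.0730 / 0.1180 = 0.619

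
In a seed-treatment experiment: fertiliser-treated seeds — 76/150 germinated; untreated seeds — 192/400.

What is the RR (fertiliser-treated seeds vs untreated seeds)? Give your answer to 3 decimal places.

risk, fertiliser-treated seeds = 76/150 = 0.5067
risk, untreated seeds = 192/400 = 0.4800
RR = 0.5067 / 0.4800 = 1.056

1.056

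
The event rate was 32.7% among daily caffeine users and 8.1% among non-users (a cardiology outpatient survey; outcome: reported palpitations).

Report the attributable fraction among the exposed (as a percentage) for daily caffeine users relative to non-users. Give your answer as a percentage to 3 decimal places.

AR% = (0.3270 − 0.0810) / 0.3270 = 0.7523 → 75.229%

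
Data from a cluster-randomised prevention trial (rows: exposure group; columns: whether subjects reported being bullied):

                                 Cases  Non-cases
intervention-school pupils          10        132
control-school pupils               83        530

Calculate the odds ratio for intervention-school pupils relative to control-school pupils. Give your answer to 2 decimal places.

odds, intervention-school pupils = 10/132 = 0.0758
odds, control-school pupils = 83/530 = 0.1566
OR = 0.0758 / 0.1566 = 0.48

OR ≈ 0.48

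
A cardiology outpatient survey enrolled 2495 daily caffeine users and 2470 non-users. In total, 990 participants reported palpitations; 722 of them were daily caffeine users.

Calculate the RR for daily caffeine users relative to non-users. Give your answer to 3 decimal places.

RR: 2.667

daily caffeine users without the outcome: 2495 − 722 = 1773
non-users with the outcome: 990 − 722 = 268
non-users without the outcome: 2470 − 268 = 2202
risk, daily caffeine users = 722/2495 = 0.2894
risk, non-users = 268/2470 = 0.1085
RR = 0.2894 / 0.1085 = 2.667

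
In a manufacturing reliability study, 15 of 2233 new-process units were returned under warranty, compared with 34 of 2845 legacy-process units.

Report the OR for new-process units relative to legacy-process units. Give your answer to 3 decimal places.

odds, new-process units = 15/2218 = 0.00676
odds, legacy-process units = 34/2811 = 0.01210
OR = 0.00676 / 0.01210 = 0.559

OR = 0.559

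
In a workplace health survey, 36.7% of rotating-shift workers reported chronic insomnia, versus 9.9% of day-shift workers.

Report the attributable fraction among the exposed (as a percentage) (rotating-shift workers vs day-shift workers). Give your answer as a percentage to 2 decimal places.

AR% = (0.3670 − 0.0990) / 0.3670 = 0.7302 → 73.02%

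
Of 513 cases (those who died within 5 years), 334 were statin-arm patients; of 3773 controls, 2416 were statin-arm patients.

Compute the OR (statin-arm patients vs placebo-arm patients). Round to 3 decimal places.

OR = (334 × 1357) / (2416 × 179) = 453238/432464 ≈ 1.048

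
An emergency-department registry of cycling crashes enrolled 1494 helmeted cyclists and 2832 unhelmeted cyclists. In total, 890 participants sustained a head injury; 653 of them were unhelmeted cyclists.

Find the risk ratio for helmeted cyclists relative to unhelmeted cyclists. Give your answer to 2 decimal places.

helmeted cyclists with the outcome: 890 − 653 = 237
helmeted cyclists without the outcome: 1494 − 237 = 1257
unhelmeted cyclists without the outcome: 2832 − 653 = 2179
risk, helmeted cyclists = 237/1494 = 0.1586
risk, unhelmeted cyclists = 653/2832 = 0.2306
RR = 0.1586 / 0.2306 = 0.69

RR = 0.69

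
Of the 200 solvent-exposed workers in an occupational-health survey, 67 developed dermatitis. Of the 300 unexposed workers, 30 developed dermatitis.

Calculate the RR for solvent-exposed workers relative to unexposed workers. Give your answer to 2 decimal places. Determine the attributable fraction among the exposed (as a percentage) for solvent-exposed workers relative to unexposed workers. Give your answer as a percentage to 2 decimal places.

RR = 3.35; AR% = 70.15%

risk, solvent-exposed workers = 67/200 = 0.3350
risk, unexposed workers = 30/300 = 0.1000
RR = 0.3350 / 0.1000 = 3.35
AR% = (0.3350 − 0.1000) / 0.3350 = 0.7015 → 70.15%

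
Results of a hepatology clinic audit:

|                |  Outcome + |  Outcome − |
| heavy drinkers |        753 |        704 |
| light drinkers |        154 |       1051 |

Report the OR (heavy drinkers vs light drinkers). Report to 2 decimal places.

odds, heavy drinkers = 753/704 = 1.0696
odds, light drinkers = 154/1051 = 0.1465
OR = 1.0696 / 0.1465 = 7.30

7.30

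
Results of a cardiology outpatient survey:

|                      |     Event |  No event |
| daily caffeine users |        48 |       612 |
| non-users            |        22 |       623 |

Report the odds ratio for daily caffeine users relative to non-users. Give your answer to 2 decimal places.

odds, daily caffeine users = 48/612 = 0.07843
odds, non-users = 22/623 = 0.03531
OR = 0.07843 / 0.03531 = 2.22

OR = 2.22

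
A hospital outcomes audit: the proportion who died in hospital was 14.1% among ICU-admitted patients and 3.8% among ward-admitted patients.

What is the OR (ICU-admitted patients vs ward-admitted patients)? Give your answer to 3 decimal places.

odds, ICU-admitted patients = 0.14100/0.85900 = 0.16414
odds, ward-admitted patients = 0.03800/0.96200 = 0.03950
OR = 0.16414 / 0.03950 = 4.155

4.155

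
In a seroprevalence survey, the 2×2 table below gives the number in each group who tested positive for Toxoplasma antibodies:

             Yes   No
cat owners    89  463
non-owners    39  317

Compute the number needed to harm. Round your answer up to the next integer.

risk, cat owners = 89/552 = 0.161232
risk, non-owners = 39/356 = 0.109551
absolute risk difference = 0.051681
1 / 0.051681 = 19.349 → round up → 20

NNH = 20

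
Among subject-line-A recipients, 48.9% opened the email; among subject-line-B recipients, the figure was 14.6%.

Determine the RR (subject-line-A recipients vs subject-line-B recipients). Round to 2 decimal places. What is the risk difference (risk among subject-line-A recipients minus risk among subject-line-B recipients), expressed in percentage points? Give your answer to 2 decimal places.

RR = 3.35; RD = 34.30

RR = 0.4890 / 0.1460 = 3.35
risk difference = 0.4890 − 0.1460 = 0.3430 → 34.30 percentage points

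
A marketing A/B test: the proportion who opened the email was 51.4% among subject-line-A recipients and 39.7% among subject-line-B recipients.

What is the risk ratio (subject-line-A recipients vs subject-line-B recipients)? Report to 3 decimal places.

RR = 0.5140 / 0.3970 = 1.295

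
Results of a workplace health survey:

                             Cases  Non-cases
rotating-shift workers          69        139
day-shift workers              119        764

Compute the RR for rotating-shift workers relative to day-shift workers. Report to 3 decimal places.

RR = 2.461

risk, rotating-shift workers = 69/208 = 0.3317
risk, day-shift workers = 119/883 = 0.1348
RR = 0.3317 / 0.1348 = 2.461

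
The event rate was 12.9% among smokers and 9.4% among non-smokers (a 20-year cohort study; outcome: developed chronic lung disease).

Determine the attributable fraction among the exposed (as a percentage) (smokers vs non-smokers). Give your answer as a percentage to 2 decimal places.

AR% = (0.1290 − 0.0940) / 0.1290 = 0.2713 → 27.13%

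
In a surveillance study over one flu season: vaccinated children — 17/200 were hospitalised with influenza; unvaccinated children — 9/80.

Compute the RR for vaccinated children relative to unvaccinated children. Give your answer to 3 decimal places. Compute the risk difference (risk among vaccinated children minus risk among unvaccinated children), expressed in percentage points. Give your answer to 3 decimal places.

RR = 0.756; RD = -2.750

risk, vaccinated children = 17/200 = 0.0850
risk, unvaccinated children = 9/80 = 0.1125
RR = 0.0850 / 0.1125 = 0.756
risk difference = 0.0850 − 0.1125 = -0.0275 → -2.750 percentage points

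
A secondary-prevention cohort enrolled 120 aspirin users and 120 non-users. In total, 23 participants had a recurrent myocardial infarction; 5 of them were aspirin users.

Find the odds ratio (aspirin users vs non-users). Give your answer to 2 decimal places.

aspirin users without the outcome: 120 − 5 = 115
non-users with the outcome: 23 − 5 = 18
non-users without the outcome: 120 − 18 = 102
OR = (5 × 102) / (115 × 18) = 510/2070 ≈ 0.25

0.25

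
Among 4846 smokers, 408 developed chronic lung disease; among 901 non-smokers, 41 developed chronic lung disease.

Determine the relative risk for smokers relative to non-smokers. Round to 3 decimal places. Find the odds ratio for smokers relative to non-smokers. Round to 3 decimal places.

risk, smokers = 408/4846 = 0.08419
risk, non-smokers = 41/901 = 0.04550
RR = 0.08419 / 0.04550 = 1.850
odds, smokers = 408/4438 = 0.09193
odds, non-smokers = 41/860 = 0.04767
OR = 0.09193 / 0.04767 = 1.928

RR = 1.850; OR = 1.928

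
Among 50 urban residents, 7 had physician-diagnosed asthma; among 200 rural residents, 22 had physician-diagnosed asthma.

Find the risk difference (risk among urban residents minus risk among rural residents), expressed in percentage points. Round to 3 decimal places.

risk, urban residents = 7/50 = 0.1400
risk, rural residents = 22/200 = 0.1100
risk difference = 0.1400 − 0.1100 = 0.0300 → 3.000 percentage points

3.000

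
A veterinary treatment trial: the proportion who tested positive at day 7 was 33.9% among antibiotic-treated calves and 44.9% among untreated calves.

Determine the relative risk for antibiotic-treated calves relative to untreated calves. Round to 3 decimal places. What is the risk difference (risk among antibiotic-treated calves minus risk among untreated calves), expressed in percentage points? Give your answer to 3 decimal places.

RR = 0.755; RD = -11.000

RR = 0.3390 / 0.4490 = 0.755
risk difference = 0.3390 − 0.4490 = -0.1100 → -11.000 percentage points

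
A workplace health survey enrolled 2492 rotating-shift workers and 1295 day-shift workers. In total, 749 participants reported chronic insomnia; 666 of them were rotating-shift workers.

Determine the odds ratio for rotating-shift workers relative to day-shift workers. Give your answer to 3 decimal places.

OR: 5.326

rotating-shift workers without the outcome: 2492 − 666 = 1826
day-shift workers with the outcome: 749 − 666 = 83
day-shift workers without the outcome: 1295 − 83 = 1212
OR = (666 × 1212) / (1826 × 83) = 807192/151558 ≈ 5.326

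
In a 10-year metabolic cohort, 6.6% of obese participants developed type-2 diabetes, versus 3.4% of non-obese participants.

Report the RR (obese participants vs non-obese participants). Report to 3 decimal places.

RR = 0.06600 / 0.03400 = 1.941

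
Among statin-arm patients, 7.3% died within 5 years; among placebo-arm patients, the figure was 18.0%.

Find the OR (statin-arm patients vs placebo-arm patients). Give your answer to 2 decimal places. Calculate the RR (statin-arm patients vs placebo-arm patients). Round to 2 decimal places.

odds, statin-arm patients = 0.0730/0.9270 = 0.0787
odds, placebo-arm patients = 0.1800/0.8200 = 0.2195
OR = 0.0787 / 0.2195 = 0.36
RR = 0.0730 / 0.1800 = 0.41

OR = 0.36; RR = 0.41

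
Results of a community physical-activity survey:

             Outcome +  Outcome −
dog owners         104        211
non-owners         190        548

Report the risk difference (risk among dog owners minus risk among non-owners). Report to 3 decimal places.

risk, dog owners = 104/315 = 0.3302
risk, non-owners = 190/738 = 0.2575
risk difference = 0.3302 − 0.2575 = 0.073

RD = 0.073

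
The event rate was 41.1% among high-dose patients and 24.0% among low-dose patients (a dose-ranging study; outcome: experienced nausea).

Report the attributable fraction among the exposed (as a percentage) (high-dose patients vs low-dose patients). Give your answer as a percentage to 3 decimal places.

AR% = (0.4110 − 0.2400) / 0.4110 = 0.4161 → 41.606%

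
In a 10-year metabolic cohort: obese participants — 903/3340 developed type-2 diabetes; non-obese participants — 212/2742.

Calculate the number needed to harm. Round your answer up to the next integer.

6

risk, obese participants = 903/3340 = 0.270359
risk, non-obese participants = 212/2742 = 0.077316
absolute risk difference = 0.193043
1 / 0.193043 = 5.180 → round up → 6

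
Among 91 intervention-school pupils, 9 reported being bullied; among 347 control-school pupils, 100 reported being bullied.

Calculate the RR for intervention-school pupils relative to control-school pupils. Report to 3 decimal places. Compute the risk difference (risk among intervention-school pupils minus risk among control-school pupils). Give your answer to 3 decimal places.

risk, intervention-school pupils = 9/91 = 0.0989
risk, control-school pupils = 100/347 = 0.2882
RR = 0.0989 / 0.2882 = 0.343
risk difference = 0.0989 − 0.2882 = -0.189

RR = 0.343; RD = -0.189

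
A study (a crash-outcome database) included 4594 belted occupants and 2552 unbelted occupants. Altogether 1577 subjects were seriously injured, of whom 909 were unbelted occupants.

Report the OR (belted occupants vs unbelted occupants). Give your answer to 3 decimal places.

0.308

belted occupants with the outcome: 1577 − 909 = 668
belted occupants without the outcome: 4594 − 668 = 3926
unbelted occupants without the outcome: 2552 − 909 = 1643
OR = (668 × 1643) / (3926 × 909) = 1097524/3568734 ≈ 0.308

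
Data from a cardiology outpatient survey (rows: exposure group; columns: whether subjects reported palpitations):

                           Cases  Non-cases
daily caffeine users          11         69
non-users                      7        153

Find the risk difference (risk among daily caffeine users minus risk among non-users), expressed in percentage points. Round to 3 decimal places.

9.375

risk, daily caffeine users = 11/80 = 0.13750
risk, non-users = 7/160 = 0.04375
risk difference = 0.13750 − 0.04375 = 0.09375 → 9.375 percentage points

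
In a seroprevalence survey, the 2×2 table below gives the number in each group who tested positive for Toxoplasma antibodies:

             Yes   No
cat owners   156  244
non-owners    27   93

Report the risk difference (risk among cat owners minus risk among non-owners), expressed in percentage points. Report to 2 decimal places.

risk, cat owners = 156/400 = 0.3900
risk, non-owners = 27/120 = 0.2250
risk difference = 0.3900 − 0.2250 = 0.1650 → 16.50 percentage points

RD ≈ 16.50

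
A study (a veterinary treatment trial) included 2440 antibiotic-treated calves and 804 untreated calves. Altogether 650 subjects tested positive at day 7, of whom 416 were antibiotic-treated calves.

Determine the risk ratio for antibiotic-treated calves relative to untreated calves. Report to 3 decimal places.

antibiotic-treated calves without the outcome: 2440 − 416 = 2024
untreated calves with the outcome: 650 − 416 = 234
untreated calves without the outcome: 804 − 234 = 570
risk, antibiotic-treated calves = 416/2440 = 0.1705
risk, untreated calves = 234/804 = 0.2910
RR = 0.1705 / 0.2910 = 0.586

RR = 0.586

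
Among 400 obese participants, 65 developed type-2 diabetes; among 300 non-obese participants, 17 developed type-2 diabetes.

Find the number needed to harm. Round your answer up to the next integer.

risk, obese participants = 65/400 = 0.162500
risk, non-obese participants = 17/300 = 0.056667
absolute risk difference = 0.105833
1 / 0.105833 = 9.449 → round up → 10

10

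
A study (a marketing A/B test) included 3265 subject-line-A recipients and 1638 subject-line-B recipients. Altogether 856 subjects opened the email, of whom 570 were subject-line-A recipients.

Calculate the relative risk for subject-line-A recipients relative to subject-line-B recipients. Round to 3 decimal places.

subject-line-A recipients without the outcome: 3265 − 570 = 2695
subject-line-B recipients with the outcome: 856 − 570 = 286
subject-line-B recipients without the outcome: 1638 − 286 = 1352
risk, subject-line-A recipients = 570/3265 = 0.1746
risk, subject-line-B recipients = 286/1638 = 0.1746
RR = 0.1746 / 0.1746 = 1.000

1.000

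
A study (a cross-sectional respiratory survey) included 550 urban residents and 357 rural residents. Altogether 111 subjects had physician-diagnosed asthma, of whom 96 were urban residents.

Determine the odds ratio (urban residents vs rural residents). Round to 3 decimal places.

urban residents without the outcome: 550 − 96 = 454
rural residents with the outcome: 111 − 96 = 15
rural residents without the outcome: 357 − 15 = 342
odds, urban residents = 96/454 = 0.21145
odds, rural residents = 15/342 = 0.04386
OR = 0.21145 / 0.04386 = 4.821

4.821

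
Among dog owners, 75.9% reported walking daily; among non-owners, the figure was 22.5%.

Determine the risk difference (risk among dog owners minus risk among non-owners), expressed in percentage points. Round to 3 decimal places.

RD = 53.400

risk difference = 0.7590 − 0.2250 = 0.5340 → 53.400 percentage points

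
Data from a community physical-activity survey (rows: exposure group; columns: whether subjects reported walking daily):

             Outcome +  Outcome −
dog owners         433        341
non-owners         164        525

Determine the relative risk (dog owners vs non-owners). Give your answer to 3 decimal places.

2.350

risk, dog owners = 433/774 = 0.5594
risk, non-owners = 164/689 = 0.2380
RR = 0.5594 / 0.2380 = 2.350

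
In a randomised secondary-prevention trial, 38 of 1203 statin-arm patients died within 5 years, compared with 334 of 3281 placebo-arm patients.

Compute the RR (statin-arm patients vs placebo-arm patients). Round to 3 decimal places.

RR ≈ 0.310

risk, statin-arm patients = 38/1203 = 0.03159
risk, placebo-arm patients = 334/3281 = 0.10180
RR = 0.03159 / 0.10180 = 0.310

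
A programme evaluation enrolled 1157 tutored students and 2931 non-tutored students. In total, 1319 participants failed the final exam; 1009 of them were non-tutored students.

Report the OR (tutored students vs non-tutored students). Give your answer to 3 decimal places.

OR: 0.697

tutored students with the outcome: 1319 − 1009 = 310
tutored students without the outcome: 1157 − 310 = 847
non-tutored students without the outcome: 2931 − 1009 = 1922
odds, tutored students = 310/847 = 0.3660
odds, non-tutored students = 1009/1922 = 0.5250
OR = 0.3660 / 0.5250 = 0.697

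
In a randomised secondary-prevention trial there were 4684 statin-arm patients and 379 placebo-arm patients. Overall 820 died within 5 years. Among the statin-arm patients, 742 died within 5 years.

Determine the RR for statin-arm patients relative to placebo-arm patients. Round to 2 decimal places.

0.77

statin-arm patients without the outcome: 4684 − 742 = 3942
placebo-arm patients with the outcome: 820 − 742 = 78
placebo-arm patients without the outcome: 379 − 78 = 301
risk, statin-arm patients = 742/4684 = 0.1584
risk, placebo-arm patients = 78/379 = 0.2058
RR = 0.1584 / 0.2058 = 0.77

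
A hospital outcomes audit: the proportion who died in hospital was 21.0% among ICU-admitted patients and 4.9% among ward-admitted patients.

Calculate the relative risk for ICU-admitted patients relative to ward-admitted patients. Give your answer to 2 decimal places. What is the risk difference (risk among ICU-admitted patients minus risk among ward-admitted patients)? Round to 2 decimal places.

RR = 4.29; RD = 0.16

RR = 0.21000 / 0.04900 = 4.29
risk difference = 0.21000 − 0.04900 = 0.16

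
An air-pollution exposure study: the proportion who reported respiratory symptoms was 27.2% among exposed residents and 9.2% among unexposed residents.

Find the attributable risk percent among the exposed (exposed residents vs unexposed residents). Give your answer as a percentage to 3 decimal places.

AR% = (0.2720 − 0.0920) / 0.2720 = 0.6618 → 66.176%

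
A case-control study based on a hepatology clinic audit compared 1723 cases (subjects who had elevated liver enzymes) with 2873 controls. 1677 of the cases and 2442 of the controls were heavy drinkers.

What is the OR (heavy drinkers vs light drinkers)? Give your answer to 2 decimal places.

OR = (1677 × 431) / (2442 × 46) = 722787/112332 ≈ 6.43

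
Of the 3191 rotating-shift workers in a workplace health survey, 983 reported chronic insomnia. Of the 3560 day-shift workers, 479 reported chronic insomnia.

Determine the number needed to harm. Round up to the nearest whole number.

risk, rotating-shift workers = 983/3191 = 0.308054
risk, day-shift workers = 479/3560 = 0.134551
absolute risk difference = 0.173503
1 / 0.173503 = 5.764 → round up → 6

6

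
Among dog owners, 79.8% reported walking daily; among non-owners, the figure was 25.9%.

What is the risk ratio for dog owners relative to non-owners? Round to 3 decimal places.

RR = 0.7980 / 0.2590 = 3.081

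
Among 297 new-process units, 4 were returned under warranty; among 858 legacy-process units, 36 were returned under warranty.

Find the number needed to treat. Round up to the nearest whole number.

NNT ≈ 36

risk, new-process units = 4/297 = 0.013468
risk, legacy-process units = 36/858 = 0.041958
absolute risk difference = 0.028490
1 / 0.028490 = 35.100 → round up → 36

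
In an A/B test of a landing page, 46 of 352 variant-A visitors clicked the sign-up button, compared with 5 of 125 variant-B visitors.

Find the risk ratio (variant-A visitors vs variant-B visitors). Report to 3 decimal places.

3.267

risk, variant-A visitors = 46/352 = 0.13068
risk, variant-B visitors = 5/125 = 0.04000
RR = 0.13068 / 0.04000 = 3.267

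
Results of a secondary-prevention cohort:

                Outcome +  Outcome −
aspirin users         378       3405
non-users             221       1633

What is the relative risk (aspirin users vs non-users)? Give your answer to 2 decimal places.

risk, aspirin users = 378/3783 = 0.0999
risk, non-users = 221/1854 = 0.1192
RR = 0.0999 / 0.1192 = 0.84

0.84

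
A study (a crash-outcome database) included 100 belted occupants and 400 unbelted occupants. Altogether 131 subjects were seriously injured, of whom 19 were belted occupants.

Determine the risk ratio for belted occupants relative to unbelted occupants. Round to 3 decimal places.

RR: 0.679

belted occupants without the outcome: 100 − 19 = 81
unbelted occupants with the outcome: 131 − 19 = 112
unbelted occupants without the outcome: 400 − 112 = 288
risk, belted occupants = 19/100 = 0.1900
risk, unbelted occupants = 112/400 = 0.2800
RR = 0.1900 / 0.2800 = 0.679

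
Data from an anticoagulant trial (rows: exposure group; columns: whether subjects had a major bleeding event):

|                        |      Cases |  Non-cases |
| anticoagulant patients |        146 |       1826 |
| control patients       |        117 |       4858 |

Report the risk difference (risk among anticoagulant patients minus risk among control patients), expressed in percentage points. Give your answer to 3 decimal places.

5.052

risk, anticoagulant patients = 146/1972 = 0.07404
risk, control patients = 117/4975 = 0.02352
risk difference = 0.07404 − 0.02352 = 0.05052 → 5.052 percentage points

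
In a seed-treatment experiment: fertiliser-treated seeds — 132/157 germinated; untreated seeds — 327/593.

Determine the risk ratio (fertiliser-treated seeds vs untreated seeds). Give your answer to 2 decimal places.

risk, fertiliser-treated seeds = 132/157 = 0.8408
risk, untreated seeds = 327/593 = 0.5514
RR = 0.8408 / 0.5514 = 1.52

1.52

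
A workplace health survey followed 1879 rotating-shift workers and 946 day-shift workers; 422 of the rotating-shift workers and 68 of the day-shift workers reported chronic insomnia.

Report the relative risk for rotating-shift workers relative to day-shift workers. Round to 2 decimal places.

risk, rotating-shift workers = 422/1879 = 0.2246
risk, day-shift workers = 68/946 = 0.0719
RR = 0.2246 / 0.0719 = 3.12

3.12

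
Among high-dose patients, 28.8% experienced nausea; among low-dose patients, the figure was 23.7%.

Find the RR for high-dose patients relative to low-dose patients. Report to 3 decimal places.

RR = 0.2880 / 0.2370 = 1.215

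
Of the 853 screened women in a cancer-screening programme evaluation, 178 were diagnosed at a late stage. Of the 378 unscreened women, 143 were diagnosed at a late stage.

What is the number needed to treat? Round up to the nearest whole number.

6

risk, screened women = 178/853 = 0.208675
risk, unscreened women = 143/378 = 0.378307
absolute risk difference = 0.169632
1 / 0.169632 = 5.895 → round up → 6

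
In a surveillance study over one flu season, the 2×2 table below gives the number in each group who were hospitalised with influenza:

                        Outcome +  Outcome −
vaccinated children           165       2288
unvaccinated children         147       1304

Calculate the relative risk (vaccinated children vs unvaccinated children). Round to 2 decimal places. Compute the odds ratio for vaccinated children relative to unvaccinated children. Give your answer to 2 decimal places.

RR = 0.66; OR = 0.64

risk, vaccinated children = 165/2453 = 0.0673
risk, unvaccinated children = 147/1451 = 0.1013
RR = 0.0673 / 0.1013 = 0.66
odds, vaccinated children = 165/2288 = 0.0721
odds, unvaccinated children = 147/1304 = 0.1127
OR = 0.0721 / 0.1127 = 0.64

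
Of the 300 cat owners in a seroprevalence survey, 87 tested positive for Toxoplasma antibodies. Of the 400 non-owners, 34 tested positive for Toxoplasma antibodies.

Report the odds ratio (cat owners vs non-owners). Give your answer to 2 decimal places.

OR ≈ 4.40

odds, cat owners = 87/213 = 0.4085
odds, non-owners = 34/366 = 0.0929
OR = 0.4085 / 0.0929 = 4.40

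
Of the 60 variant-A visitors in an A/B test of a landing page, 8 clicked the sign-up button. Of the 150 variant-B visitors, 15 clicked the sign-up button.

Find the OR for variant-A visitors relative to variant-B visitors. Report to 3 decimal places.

OR = (8 × 135) / (52 × 15) = 1080/780 ≈ 1.385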